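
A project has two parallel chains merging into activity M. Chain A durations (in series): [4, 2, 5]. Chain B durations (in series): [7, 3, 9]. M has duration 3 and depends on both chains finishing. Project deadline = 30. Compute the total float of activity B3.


Forward pass: ES(B3) = sum of predecessors on chain B = 10
EF = ES + duration = 10 + 9 = 19
Backward pass: LF(M) = deadline = 30; LS(M) = 30 - 3 = 27
LF(B3) = LS(M) - sum(successors on chain B) = 27 - 0 = 27
LS = LF - duration = 27 - 9 = 18
Total float = LS - ES = 18 - 10 = 8

8


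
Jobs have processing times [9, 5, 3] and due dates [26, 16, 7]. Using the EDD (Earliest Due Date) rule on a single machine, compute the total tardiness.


Sort by due date (EDD order): [(3, 7), (5, 16), (9, 26)]
Compute completion times and tardiness:
  Job 1: p=3, d=7, C=3, tardiness=max(0,3-7)=0
  Job 2: p=5, d=16, C=8, tardiness=max(0,8-16)=0
  Job 3: p=9, d=26, C=17, tardiness=max(0,17-26)=0
Total tardiness = 0

0


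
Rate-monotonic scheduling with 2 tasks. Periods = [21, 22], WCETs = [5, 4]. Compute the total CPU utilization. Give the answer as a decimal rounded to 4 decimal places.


Compute individual utilizations (exact fractions):
  Task 1: C/T = 5/21 (approx. 0.2381)
  Task 2: C/T = 4/22 = 2/11 (approx. 0.1818)
Total utilization U = 5/21 + 2/11 = 97/231
Rounded to 4 decimal places: U = 0.4199
RM (Liu & Layland) bound for 2 tasks = 0.828427; compare with U = 97/231 (approx. 0.419913)
U <= bound, so schedulable by RM sufficient condition.

0.4199


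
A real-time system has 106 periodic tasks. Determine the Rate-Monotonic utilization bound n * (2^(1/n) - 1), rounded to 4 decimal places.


Compute 2^(1/106) = 1.0065605511
Subtract 1: 1.0065605511 - 1 = 0.0065605511
Multiply by n: 106 * 0.0065605511 = 0.6954184166
Round to 4 dp: 0.6954

0.6954


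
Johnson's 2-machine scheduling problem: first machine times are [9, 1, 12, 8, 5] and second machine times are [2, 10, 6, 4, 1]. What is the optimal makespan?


Apply Johnson's rule:
  Group 1 (a <= b): [(2, 1, 10)]
  Group 2 (a > b): [(3, 12, 6), (4, 8, 4), (1, 9, 2), (5, 5, 1)]
Optimal job order: [2, 3, 4, 1, 5]
Schedule:
  Job 2: M1 done at 1, M2 done at 11
  Job 3: M1 done at 13, M2 done at 19
  Job 4: M1 done at 21, M2 done at 25
  Job 1: M1 done at 30, M2 done at 32
  Job 5: M1 done at 35, M2 done at 36
Makespan = 36

36


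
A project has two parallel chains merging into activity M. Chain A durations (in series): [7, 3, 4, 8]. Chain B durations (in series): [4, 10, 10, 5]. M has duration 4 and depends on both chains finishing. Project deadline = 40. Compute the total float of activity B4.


Forward pass: ES(B4) = sum of predecessors on chain B = 24
EF = ES + duration = 24 + 5 = 29
Backward pass: LF(M) = deadline = 40; LS(M) = 40 - 4 = 36
LF(B4) = LS(M) - sum(successors on chain B) = 36 - 0 = 36
LS = LF - duration = 36 - 5 = 31
Total float = LS - ES = 31 - 24 = 7

7


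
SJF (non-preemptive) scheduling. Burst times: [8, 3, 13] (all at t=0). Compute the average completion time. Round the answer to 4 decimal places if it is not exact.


SJF order (ascending): [3, 8, 13]
Completion times:
  Job 1: burst=3, C=3
  Job 2: burst=8, C=11
  Job 3: burst=13, C=24
Average completion = 38/3 = 12.6667

12.6667


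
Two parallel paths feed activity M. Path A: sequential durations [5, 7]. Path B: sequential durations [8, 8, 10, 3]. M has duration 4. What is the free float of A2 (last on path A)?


ES(A2) = sum of predecessors on chain A = 5
EF(A2) = ES + duration = 5 + 7 = 12
Successor of A2 is M. ES(M) = max(sum(A), sum(B)) = max(12, 29) = 29
Free float = ES(successor) - EF(current) = 29 - 12 = 17

17


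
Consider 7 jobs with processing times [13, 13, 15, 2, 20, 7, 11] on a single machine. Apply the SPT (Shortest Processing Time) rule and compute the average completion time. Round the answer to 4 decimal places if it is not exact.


Sort jobs by processing time (SPT order): [2, 7, 11, 13, 13, 15, 20]
Compute completion times sequentially:
  Job 1: processing = 2, completes at 2
  Job 2: processing = 7, completes at 9
  Job 3: processing = 11, completes at 20
  Job 4: processing = 13, completes at 33
  Job 5: processing = 13, completes at 46
  Job 6: processing = 15, completes at 61
  Job 7: processing = 20, completes at 81
Sum of completion times = 252
Average completion time = 252/7 = 36.0

36.0


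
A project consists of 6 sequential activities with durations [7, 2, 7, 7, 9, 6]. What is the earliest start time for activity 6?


Activity 6 starts after activities 1 through 5 complete.
Predecessor durations: [7, 2, 7, 7, 9]
ES = 7 + 2 + 7 + 7 + 9 = 32

32


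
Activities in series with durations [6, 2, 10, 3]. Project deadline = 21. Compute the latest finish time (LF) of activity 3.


LF(activity 3) = deadline - sum of successor durations
Successors: activities 4 through 4 with durations [3]
Sum of successor durations = 3
LF = 21 - 3 = 18

18


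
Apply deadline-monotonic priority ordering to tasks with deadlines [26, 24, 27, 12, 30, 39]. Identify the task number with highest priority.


Sort tasks by relative deadline (ascending):
  Task 4: deadline = 12
  Task 2: deadline = 24
  Task 1: deadline = 26
  Task 3: deadline = 27
  Task 5: deadline = 30
  Task 6: deadline = 39
Priority order (highest first): [4, 2, 1, 3, 5, 6]
Highest priority task = 4

4


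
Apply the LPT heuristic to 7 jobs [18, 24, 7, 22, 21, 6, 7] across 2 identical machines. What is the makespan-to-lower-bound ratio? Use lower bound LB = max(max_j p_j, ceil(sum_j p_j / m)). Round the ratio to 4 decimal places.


LPT order: [24, 22, 21, 18, 7, 7, 6]
Machine loads after assignment: [55, 50]
LPT makespan = 55
Lower bound = max(max_job, ceil(total/2)) = max(24, 53) = 53
Ratio = 55 / 53 = 1.0377

1.0377


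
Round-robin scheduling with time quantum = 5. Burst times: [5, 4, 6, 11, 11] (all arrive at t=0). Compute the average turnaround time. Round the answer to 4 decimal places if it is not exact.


Time quantum = 5
Execution trace:
  J1 runs 5 units, time = 5
  J2 runs 4 units, time = 9
  J3 runs 5 units, time = 14
  J4 runs 5 units, time = 19
  J5 runs 5 units, time = 24
  J3 runs 1 units, time = 25
  J4 runs 5 units, time = 30
  J5 runs 5 units, time = 35
  J4 runs 1 units, time = 36
  J5 runs 1 units, time = 37
Finish times: [5, 9, 25, 36, 37]
Average turnaround = 112/5 = 22.4

22.4


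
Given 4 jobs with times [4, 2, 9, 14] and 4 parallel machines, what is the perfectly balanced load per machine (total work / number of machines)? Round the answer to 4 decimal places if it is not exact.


Total processing time = 4 + 2 + 9 + 14 = 29
Number of machines = 4
Ideal balanced load = 29 / 4 = 7.25

7.25


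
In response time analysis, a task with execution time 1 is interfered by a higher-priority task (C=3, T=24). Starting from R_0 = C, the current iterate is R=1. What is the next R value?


R_next = C + ceil(R_prev / T_hp) * C_hp
ceil(1 / 24) = ceil(0.0417) = 1
Interference = 1 * 3 = 3
R_next = 1 + 3 = 4

4


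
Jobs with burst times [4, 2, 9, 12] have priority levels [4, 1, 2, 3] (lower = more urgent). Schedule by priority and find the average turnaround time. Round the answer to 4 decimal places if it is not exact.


Sort by priority (ascending = highest first):
Order: [(1, 2), (2, 9), (3, 12), (4, 4)]
Completion times:
  Priority 1, burst=2, C=2
  Priority 2, burst=9, C=11
  Priority 3, burst=12, C=23
  Priority 4, burst=4, C=27
Average turnaround = 63/4 = 15.75

15.75


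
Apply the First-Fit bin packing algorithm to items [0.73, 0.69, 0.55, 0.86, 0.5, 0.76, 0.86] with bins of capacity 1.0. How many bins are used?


Place items sequentially using First-Fit:
  Item 0.73 -> new Bin 1
  Item 0.69 -> new Bin 2
  Item 0.55 -> new Bin 3
  Item 0.86 -> new Bin 4
  Item 0.5 -> new Bin 5
  Item 0.76 -> new Bin 6
  Item 0.86 -> new Bin 7
Total bins used = 7

7


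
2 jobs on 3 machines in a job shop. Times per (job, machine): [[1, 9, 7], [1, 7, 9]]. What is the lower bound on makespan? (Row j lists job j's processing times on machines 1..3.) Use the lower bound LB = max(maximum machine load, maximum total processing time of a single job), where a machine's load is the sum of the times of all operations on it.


Machine loads:
  Machine 1: 1 + 1 = 2
  Machine 2: 9 + 7 = 16
  Machine 3: 7 + 9 = 16
Max machine load = 16
Job totals:
  Job 1: 17
  Job 2: 17
Max job total = 17
Lower bound = max(16, 17) = 17

17


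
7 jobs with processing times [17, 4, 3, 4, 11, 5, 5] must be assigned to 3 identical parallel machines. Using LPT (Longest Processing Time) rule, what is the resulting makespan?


Sort jobs in decreasing order (LPT): [17, 11, 5, 5, 4, 4, 3]
Assign each job to the least loaded machine:
  Machine 1: jobs [17], load = 17
  Machine 2: jobs [11, 4], load = 15
  Machine 3: jobs [5, 5, 4, 3], load = 17
Makespan = max load = 17

17


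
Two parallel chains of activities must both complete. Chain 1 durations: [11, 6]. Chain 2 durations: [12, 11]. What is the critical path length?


Path A total = 11 + 6 = 17
Path B total = 12 + 11 = 23
Critical path = longest path = max(17, 23) = 23

23


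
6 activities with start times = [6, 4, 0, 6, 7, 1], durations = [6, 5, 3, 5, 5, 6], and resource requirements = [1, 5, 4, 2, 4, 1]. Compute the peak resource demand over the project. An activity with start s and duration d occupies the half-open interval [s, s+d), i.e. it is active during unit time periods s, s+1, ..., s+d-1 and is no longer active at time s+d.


Each activity i is active on [start_i, start_i + duration_i).
Compute total resource usage per time slot:
  t=0: active resources = [4], total = 4
  t=1: active resources = [4, 1], total = 5
  t=2: active resources = [4, 1], total = 5
  t=3: active resources = [1], total = 1
  t=4: active resources = [5, 1], total = 6
  t=5: active resources = [5, 1], total = 6
  t=6: active resources = [1, 5, 2, 1], total = 9
  t=7: active resources = [1, 5, 2, 4], total = 12
  t=8: active resources = [1, 5, 2, 4], total = 12
  t=9: active resources = [1, 2, 4], total = 7
  t=10: active resources = [1, 2, 4], total = 7
  t=11: active resources = [1, 4], total = 5
Peak resource demand = 12

12


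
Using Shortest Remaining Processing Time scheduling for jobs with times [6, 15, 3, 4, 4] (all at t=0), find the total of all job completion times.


Since all jobs arrive at t=0, SRPT equals SPT ordering.
SPT order: [3, 4, 4, 6, 15]
Completion times:
  Job 1: p=3, C=3
  Job 2: p=4, C=7
  Job 3: p=4, C=11
  Job 4: p=6, C=17
  Job 5: p=15, C=32
Total completion time = 3 + 7 + 11 + 17 + 32 = 70

70


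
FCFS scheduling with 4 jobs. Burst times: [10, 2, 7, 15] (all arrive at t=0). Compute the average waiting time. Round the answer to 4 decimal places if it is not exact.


FCFS order (as given): [10, 2, 7, 15]
Waiting times:
  Job 1: wait = 0
  Job 2: wait = 10
  Job 3: wait = 12
  Job 4: wait = 19
Sum of waiting times = 41
Average waiting time = 41/4 = 10.25

10.25


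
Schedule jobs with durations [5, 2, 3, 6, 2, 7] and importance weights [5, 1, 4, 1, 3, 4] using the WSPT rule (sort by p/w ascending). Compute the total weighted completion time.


Compute p/w ratios and sort ascending (WSPT): [(2, 3), (3, 4), (5, 5), (7, 4), (2, 1), (6, 1)]
Compute weighted completion times:
  Job (p=2,w=3): C=2, w*C=3*2=6
  Job (p=3,w=4): C=5, w*C=4*5=20
  Job (p=5,w=5): C=10, w*C=5*10=50
  Job (p=7,w=4): C=17, w*C=4*17=68
  Job (p=2,w=1): C=19, w*C=1*19=19
  Job (p=6,w=1): C=25, w*C=1*25=25
Total weighted completion time = 188

188


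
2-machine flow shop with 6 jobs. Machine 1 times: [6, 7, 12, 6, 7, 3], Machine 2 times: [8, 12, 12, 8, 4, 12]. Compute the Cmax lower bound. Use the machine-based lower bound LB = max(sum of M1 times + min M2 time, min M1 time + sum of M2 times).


LB1 = sum(M1 times) + min(M2 times) = 41 + 4 = 45
LB2 = min(M1 times) + sum(M2 times) = 3 + 56 = 59
Lower bound = max(LB1, LB2) = max(45, 59) = 59

59


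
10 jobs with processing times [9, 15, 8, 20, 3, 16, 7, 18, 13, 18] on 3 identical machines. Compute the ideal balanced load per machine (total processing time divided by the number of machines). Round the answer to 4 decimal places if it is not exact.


Total processing time = 9 + 15 + 8 + 20 + 3 + 16 + 7 + 18 + 13 + 18 = 127
Number of machines = 3
Ideal balanced load = 127 / 3 = 42.3333

42.3333


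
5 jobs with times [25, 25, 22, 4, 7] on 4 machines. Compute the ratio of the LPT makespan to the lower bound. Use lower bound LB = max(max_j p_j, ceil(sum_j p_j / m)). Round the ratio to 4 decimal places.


LPT order: [25, 25, 22, 7, 4]
Machine loads after assignment: [25, 25, 22, 11]
LPT makespan = 25
Lower bound = max(max_job, ceil(total/4)) = max(25, 21) = 25
Ratio = 25 / 25 = 1.0

1.0


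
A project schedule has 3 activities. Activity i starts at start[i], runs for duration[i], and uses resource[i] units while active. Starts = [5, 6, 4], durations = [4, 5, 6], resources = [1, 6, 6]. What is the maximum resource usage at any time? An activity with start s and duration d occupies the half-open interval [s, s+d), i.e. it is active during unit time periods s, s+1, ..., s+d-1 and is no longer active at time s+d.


Each activity i is active on [start_i, start_i + duration_i).
Compute total resource usage per time slot:
  t=0: active resources = [], total = 0
  t=1: active resources = [], total = 0
  t=2: active resources = [], total = 0
  t=3: active resources = [], total = 0
  t=4: active resources = [6], total = 6
  t=5: active resources = [1, 6], total = 7
  t=6: active resources = [1, 6, 6], total = 13
  t=7: active resources = [1, 6, 6], total = 13
  t=8: active resources = [1, 6, 6], total = 13
  t=9: active resources = [6, 6], total = 12
  t=10: active resources = [6], total = 6
Peak resource demand = 13

13


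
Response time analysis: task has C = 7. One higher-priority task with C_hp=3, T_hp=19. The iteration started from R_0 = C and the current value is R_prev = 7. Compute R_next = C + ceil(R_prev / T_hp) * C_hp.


R_next = C + ceil(R_prev / T_hp) * C_hp
ceil(7 / 19) = ceil(0.3684) = 1
Interference = 1 * 3 = 3
R_next = 7 + 3 = 10

10


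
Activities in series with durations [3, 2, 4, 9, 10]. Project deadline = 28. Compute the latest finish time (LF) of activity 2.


LF(activity 2) = deadline - sum of successor durations
Successors: activities 3 through 5 with durations [4, 9, 10]
Sum of successor durations = 23
LF = 28 - 23 = 5

5


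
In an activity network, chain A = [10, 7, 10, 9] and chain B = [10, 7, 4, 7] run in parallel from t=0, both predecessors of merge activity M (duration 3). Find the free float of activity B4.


ES(B4) = sum of predecessors on chain B = 21
EF(B4) = ES + duration = 21 + 7 = 28
Successor of B4 is M. ES(M) = max(sum(A), sum(B)) = max(36, 28) = 36
Free float = ES(successor) - EF(current) = 36 - 28 = 8

8


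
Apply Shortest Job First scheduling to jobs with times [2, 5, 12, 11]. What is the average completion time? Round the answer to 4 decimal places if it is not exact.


SJF order (ascending): [2, 5, 11, 12]
Completion times:
  Job 1: burst=2, C=2
  Job 2: burst=5, C=7
  Job 3: burst=11, C=18
  Job 4: burst=12, C=30
Average completion = 57/4 = 14.25

14.25


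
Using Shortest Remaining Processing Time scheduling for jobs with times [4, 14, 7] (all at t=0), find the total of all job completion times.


Since all jobs arrive at t=0, SRPT equals SPT ordering.
SPT order: [4, 7, 14]
Completion times:
  Job 1: p=4, C=4
  Job 2: p=7, C=11
  Job 3: p=14, C=25
Total completion time = 4 + 11 + 25 = 40

40


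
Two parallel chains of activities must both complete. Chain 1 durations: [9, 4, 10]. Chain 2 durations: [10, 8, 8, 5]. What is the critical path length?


Path A total = 9 + 4 + 10 = 23
Path B total = 10 + 8 + 8 + 5 = 31
Critical path = longest path = max(23, 31) = 31

31


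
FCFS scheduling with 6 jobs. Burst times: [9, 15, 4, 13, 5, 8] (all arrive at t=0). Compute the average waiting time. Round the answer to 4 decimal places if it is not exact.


FCFS order (as given): [9, 15, 4, 13, 5, 8]
Waiting times:
  Job 1: wait = 0
  Job 2: wait = 9
  Job 3: wait = 24
  Job 4: wait = 28
  Job 5: wait = 41
  Job 6: wait = 46
Sum of waiting times = 148
Average waiting time = 148/6 = 24.6667

24.6667


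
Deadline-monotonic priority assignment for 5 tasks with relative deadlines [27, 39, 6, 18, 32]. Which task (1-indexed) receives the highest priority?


Sort tasks by relative deadline (ascending):
  Task 3: deadline = 6
  Task 4: deadline = 18
  Task 1: deadline = 27
  Task 5: deadline = 32
  Task 2: deadline = 39
Priority order (highest first): [3, 4, 1, 5, 2]
Highest priority task = 3

3


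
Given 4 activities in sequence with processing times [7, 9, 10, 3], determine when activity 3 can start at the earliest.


Activity 3 starts after activities 1 through 2 complete.
Predecessor durations: [7, 9]
ES = 7 + 9 = 16

16


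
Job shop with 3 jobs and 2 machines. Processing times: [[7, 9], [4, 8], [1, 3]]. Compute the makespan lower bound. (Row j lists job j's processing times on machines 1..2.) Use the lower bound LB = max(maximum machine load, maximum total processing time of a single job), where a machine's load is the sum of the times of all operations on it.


Machine loads:
  Machine 1: 7 + 4 + 1 = 12
  Machine 2: 9 + 8 + 3 = 20
Max machine load = 20
Job totals:
  Job 1: 16
  Job 2: 12
  Job 3: 4
Max job total = 16
Lower bound = max(20, 16) = 20

20


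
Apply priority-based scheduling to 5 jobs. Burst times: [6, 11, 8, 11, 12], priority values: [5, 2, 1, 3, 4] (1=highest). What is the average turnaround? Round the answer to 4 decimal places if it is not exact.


Sort by priority (ascending = highest first):
Order: [(1, 8), (2, 11), (3, 11), (4, 12), (5, 6)]
Completion times:
  Priority 1, burst=8, C=8
  Priority 2, burst=11, C=19
  Priority 3, burst=11, C=30
  Priority 4, burst=12, C=42
  Priority 5, burst=6, C=48
Average turnaround = 147/5 = 29.4

29.4


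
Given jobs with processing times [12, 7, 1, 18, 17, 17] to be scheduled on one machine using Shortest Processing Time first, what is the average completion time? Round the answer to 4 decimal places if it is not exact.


Sort jobs by processing time (SPT order): [1, 7, 12, 17, 17, 18]
Compute completion times sequentially:
  Job 1: processing = 1, completes at 1
  Job 2: processing = 7, completes at 8
  Job 3: processing = 12, completes at 20
  Job 4: processing = 17, completes at 37
  Job 5: processing = 17, completes at 54
  Job 6: processing = 18, completes at 72
Sum of completion times = 192
Average completion time = 192/6 = 32.0

32.0


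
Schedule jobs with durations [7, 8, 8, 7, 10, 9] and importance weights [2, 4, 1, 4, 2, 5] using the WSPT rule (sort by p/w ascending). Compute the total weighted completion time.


Compute p/w ratios and sort ascending (WSPT): [(7, 4), (9, 5), (8, 4), (7, 2), (10, 2), (8, 1)]
Compute weighted completion times:
  Job (p=7,w=4): C=7, w*C=4*7=28
  Job (p=9,w=5): C=16, w*C=5*16=80
  Job (p=8,w=4): C=24, w*C=4*24=96
  Job (p=7,w=2): C=31, w*C=2*31=62
  Job (p=10,w=2): C=41, w*C=2*41=82
  Job (p=8,w=1): C=49, w*C=1*49=49
Total weighted completion time = 397

397


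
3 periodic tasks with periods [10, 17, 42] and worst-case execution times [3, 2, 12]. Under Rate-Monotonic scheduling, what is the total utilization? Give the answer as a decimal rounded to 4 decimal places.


Compute individual utilizations (exact fractions):
  Task 1: C/T = 3/10 (approx. 0.3)
  Task 2: C/T = 2/17 (approx. 0.1176)
  Task 3: C/T = 12/42 = 2/7 (approx. 0.2857)
Total utilization U = 3/10 + 2/17 + 2/7 = 837/1190
Rounded to 4 decimal places: U = 0.7034
RM (Liu & Layland) bound for 3 tasks = 0.779763; compare with U = 837/1190 (approx. 0.703361)
U <= bound, so schedulable by RM sufficient condition.

0.7034


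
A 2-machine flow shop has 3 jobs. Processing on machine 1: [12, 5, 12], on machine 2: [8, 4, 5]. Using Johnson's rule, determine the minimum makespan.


Apply Johnson's rule:
  Group 1 (a <= b): []
  Group 2 (a > b): [(1, 12, 8), (3, 12, 5), (2, 5, 4)]
Optimal job order: [1, 3, 2]
Schedule:
  Job 1: M1 done at 12, M2 done at 20
  Job 3: M1 done at 24, M2 done at 29
  Job 2: M1 done at 29, M2 done at 33
Makespan = 33

33


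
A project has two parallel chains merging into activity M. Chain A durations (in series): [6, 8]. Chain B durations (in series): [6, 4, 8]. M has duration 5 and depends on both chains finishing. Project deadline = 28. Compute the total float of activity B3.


Forward pass: ES(B3) = sum of predecessors on chain B = 10
EF = ES + duration = 10 + 8 = 18
Backward pass: LF(M) = deadline = 28; LS(M) = 28 - 5 = 23
LF(B3) = LS(M) - sum(successors on chain B) = 23 - 0 = 23
LS = LF - duration = 23 - 8 = 15
Total float = LS - ES = 15 - 10 = 5

5


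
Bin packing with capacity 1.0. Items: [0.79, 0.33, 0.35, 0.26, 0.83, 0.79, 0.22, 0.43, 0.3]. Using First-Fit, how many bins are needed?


Place items sequentially using First-Fit:
  Item 0.79 -> new Bin 1
  Item 0.33 -> new Bin 2
  Item 0.35 -> Bin 2 (now 0.68)
  Item 0.26 -> Bin 2 (now 0.94)
  Item 0.83 -> new Bin 3
  Item 0.79 -> new Bin 4
  Item 0.22 -> new Bin 5
  Item 0.43 -> Bin 5 (now 0.65)
  Item 0.3 -> Bin 5 (now 0.95)
Total bins used = 5

5


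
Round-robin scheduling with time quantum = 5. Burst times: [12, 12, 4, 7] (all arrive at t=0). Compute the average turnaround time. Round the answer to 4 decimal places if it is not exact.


Time quantum = 5
Execution trace:
  J1 runs 5 units, time = 5
  J2 runs 5 units, time = 10
  J3 runs 4 units, time = 14
  J4 runs 5 units, time = 19
  J1 runs 5 units, time = 24
  J2 runs 5 units, time = 29
  J4 runs 2 units, time = 31
  J1 runs 2 units, time = 33
  J2 runs 2 units, time = 35
Finish times: [33, 35, 14, 31]
Average turnaround = 113/4 = 28.25

28.25


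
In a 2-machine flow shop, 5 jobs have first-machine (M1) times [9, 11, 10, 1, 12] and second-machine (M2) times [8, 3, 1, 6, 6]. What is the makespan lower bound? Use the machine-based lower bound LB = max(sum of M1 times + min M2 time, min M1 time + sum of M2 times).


LB1 = sum(M1 times) + min(M2 times) = 43 + 1 = 44
LB2 = min(M1 times) + sum(M2 times) = 1 + 24 = 25
Lower bound = max(LB1, LB2) = max(44, 25) = 44

44


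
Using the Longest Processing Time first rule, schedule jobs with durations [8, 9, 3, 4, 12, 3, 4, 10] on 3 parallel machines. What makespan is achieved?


Sort jobs in decreasing order (LPT): [12, 10, 9, 8, 4, 4, 3, 3]
Assign each job to the least loaded machine:
  Machine 1: jobs [12, 4, 3], load = 19
  Machine 2: jobs [10, 4, 3], load = 17
  Machine 3: jobs [9, 8], load = 17
Makespan = max load = 19

19


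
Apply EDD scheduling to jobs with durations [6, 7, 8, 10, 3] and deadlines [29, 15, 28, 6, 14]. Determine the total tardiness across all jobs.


Sort by due date (EDD order): [(10, 6), (3, 14), (7, 15), (8, 28), (6, 29)]
Compute completion times and tardiness:
  Job 1: p=10, d=6, C=10, tardiness=max(0,10-6)=4
  Job 2: p=3, d=14, C=13, tardiness=max(0,13-14)=0
  Job 3: p=7, d=15, C=20, tardiness=max(0,20-15)=5
  Job 4: p=8, d=28, C=28, tardiness=max(0,28-28)=0
  Job 5: p=6, d=29, C=34, tardiness=max(0,34-29)=5
Total tardiness = 14

14


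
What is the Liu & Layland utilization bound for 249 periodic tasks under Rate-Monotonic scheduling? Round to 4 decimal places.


Compute 2^(1/249) = 1.0027876018
Subtract 1: 1.0027876018 - 1 = 0.0027876018
Multiply by n: 249 * 0.0027876018 = 0.6941128482
Round to 4 dp: 0.6941

0.6941


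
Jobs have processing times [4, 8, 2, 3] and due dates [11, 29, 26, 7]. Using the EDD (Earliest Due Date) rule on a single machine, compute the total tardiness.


Sort by due date (EDD order): [(3, 7), (4, 11), (2, 26), (8, 29)]
Compute completion times and tardiness:
  Job 1: p=3, d=7, C=3, tardiness=max(0,3-7)=0
  Job 2: p=4, d=11, C=7, tardiness=max(0,7-11)=0
  Job 3: p=2, d=26, C=9, tardiness=max(0,9-26)=0
  Job 4: p=8, d=29, C=17, tardiness=max(0,17-29)=0
Total tardiness = 0

0


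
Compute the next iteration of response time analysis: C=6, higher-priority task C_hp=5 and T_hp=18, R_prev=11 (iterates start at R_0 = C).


R_next = C + ceil(R_prev / T_hp) * C_hp
ceil(11 / 18) = ceil(0.6111) = 1
Interference = 1 * 5 = 5
R_next = 6 + 5 = 11
R_next = R_prev, so the iteration has converged (response time = 11).

11


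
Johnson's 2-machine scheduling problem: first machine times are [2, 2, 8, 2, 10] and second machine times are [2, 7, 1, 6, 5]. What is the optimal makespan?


Apply Johnson's rule:
  Group 1 (a <= b): [(1, 2, 2), (2, 2, 7), (4, 2, 6)]
  Group 2 (a > b): [(5, 10, 5), (3, 8, 1)]
Optimal job order: [1, 2, 4, 5, 3]
Schedule:
  Job 1: M1 done at 2, M2 done at 4
  Job 2: M1 done at 4, M2 done at 11
  Job 4: M1 done at 6, M2 done at 17
  Job 5: M1 done at 16, M2 done at 22
  Job 3: M1 done at 24, M2 done at 25
Makespan = 25

25


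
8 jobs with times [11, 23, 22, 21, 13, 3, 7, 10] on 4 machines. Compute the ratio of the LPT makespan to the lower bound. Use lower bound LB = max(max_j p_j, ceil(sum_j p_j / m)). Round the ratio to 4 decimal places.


LPT order: [23, 22, 21, 13, 11, 10, 7, 3]
Machine loads after assignment: [26, 29, 31, 24]
LPT makespan = 31
Lower bound = max(max_job, ceil(total/4)) = max(23, 28) = 28
Ratio = 31 / 28 = 1.1071

1.1071


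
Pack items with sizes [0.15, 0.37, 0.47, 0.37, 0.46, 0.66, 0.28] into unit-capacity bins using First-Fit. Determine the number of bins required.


Place items sequentially using First-Fit:
  Item 0.15 -> new Bin 1
  Item 0.37 -> Bin 1 (now 0.52)
  Item 0.47 -> Bin 1 (now 0.99)
  Item 0.37 -> new Bin 2
  Item 0.46 -> Bin 2 (now 0.83)
  Item 0.66 -> new Bin 3
  Item 0.28 -> Bin 3 (now 0.94)
Total bins used = 3

3


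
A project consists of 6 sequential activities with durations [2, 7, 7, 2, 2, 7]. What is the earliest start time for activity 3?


Activity 3 starts after activities 1 through 2 complete.
Predecessor durations: [2, 7]
ES = 2 + 7 = 9

9


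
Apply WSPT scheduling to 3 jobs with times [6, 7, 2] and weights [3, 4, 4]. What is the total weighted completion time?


Compute p/w ratios and sort ascending (WSPT): [(2, 4), (7, 4), (6, 3)]
Compute weighted completion times:
  Job (p=2,w=4): C=2, w*C=4*2=8
  Job (p=7,w=4): C=9, w*C=4*9=36
  Job (p=6,w=3): C=15, w*C=3*15=45
Total weighted completion time = 89

89


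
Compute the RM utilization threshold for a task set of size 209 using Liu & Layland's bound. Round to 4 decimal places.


Compute 2^(1/209) = 1.0033219993
Subtract 1: 1.0033219993 - 1 = 0.0033219993
Multiply by n: 209 * 0.0033219993 = 0.6942978537
Round to 4 dp: 0.6943

0.6943


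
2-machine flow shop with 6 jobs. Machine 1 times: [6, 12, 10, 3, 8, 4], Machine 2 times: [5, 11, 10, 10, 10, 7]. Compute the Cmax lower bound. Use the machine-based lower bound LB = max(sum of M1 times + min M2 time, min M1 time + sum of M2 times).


LB1 = sum(M1 times) + min(M2 times) = 43 + 5 = 48
LB2 = min(M1 times) + sum(M2 times) = 3 + 53 = 56
Lower bound = max(LB1, LB2) = max(48, 56) = 56

56


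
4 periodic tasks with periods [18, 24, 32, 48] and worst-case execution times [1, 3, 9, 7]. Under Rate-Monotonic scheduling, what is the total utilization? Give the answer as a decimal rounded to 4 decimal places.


Compute individual utilizations (exact fractions):
  Task 1: C/T = 1/18 (approx. 0.0556)
  Task 2: C/T = 3/24 = 1/8 (approx. 0.125)
  Task 3: C/T = 9/32 (approx. 0.2813)
  Task 4: C/T = 7/48 (approx. 0.1458)
Total utilization U = 1/18 + 1/8 + 9/32 + 7/48 = 175/288
Rounded to 4 decimal places: U = 0.6076
RM (Liu & Layland) bound for 4 tasks = 0.756828; compare with U = 175/288 (approx. 0.607639)
U <= bound, so schedulable by RM sufficient condition.

0.6076


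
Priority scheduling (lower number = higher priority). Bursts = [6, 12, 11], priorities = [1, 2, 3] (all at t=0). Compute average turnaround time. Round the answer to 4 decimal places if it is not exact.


Sort by priority (ascending = highest first):
Order: [(1, 6), (2, 12), (3, 11)]
Completion times:
  Priority 1, burst=6, C=6
  Priority 2, burst=12, C=18
  Priority 3, burst=11, C=29
Average turnaround = 53/3 = 17.6667

17.6667


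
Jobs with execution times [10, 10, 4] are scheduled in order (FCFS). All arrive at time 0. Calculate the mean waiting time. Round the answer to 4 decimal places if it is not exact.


FCFS order (as given): [10, 10, 4]
Waiting times:
  Job 1: wait = 0
  Job 2: wait = 10
  Job 3: wait = 20
Sum of waiting times = 30
Average waiting time = 30/3 = 10.0

10.0


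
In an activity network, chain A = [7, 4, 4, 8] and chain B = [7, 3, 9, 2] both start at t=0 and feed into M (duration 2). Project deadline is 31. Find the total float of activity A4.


Forward pass: ES(A4) = sum of predecessors on chain A = 15
EF = ES + duration = 15 + 8 = 23
Backward pass: LF(M) = deadline = 31; LS(M) = 31 - 2 = 29
LF(A4) = LS(M) - sum(successors on chain A) = 29 - 0 = 29
LS = LF - duration = 29 - 8 = 21
Total float = LS - ES = 21 - 15 = 6

6


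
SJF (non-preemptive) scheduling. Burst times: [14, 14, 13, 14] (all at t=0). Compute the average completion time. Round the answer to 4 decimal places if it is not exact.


SJF order (ascending): [13, 14, 14, 14]
Completion times:
  Job 1: burst=13, C=13
  Job 2: burst=14, C=27
  Job 3: burst=14, C=41
  Job 4: burst=14, C=55
Average completion = 136/4 = 34.0

34.0


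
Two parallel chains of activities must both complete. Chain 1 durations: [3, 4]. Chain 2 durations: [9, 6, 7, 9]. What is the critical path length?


Path A total = 3 + 4 = 7
Path B total = 9 + 6 + 7 + 9 = 31
Critical path = longest path = max(7, 31) = 31

31


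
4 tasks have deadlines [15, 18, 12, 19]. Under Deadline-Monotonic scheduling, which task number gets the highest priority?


Sort tasks by relative deadline (ascending):
  Task 3: deadline = 12
  Task 1: deadline = 15
  Task 2: deadline = 18
  Task 4: deadline = 19
Priority order (highest first): [3, 1, 2, 4]
Highest priority task = 3

3


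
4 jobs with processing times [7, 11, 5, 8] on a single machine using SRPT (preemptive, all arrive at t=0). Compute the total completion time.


Since all jobs arrive at t=0, SRPT equals SPT ordering.
SPT order: [5, 7, 8, 11]
Completion times:
  Job 1: p=5, C=5
  Job 2: p=7, C=12
  Job 3: p=8, C=20
  Job 4: p=11, C=31
Total completion time = 5 + 12 + 20 + 31 = 68

68


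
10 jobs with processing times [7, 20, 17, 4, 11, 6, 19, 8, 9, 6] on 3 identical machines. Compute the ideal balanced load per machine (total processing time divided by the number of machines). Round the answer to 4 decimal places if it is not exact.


Total processing time = 7 + 20 + 17 + 4 + 11 + 6 + 19 + 8 + 9 + 6 = 107
Number of machines = 3
Ideal balanced load = 107 / 3 = 35.6667

35.6667


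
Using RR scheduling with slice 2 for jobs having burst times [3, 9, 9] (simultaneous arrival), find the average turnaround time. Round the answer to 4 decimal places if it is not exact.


Time quantum = 2
Execution trace:
  J1 runs 2 units, time = 2
  J2 runs 2 units, time = 4
  J3 runs 2 units, time = 6
  J1 runs 1 units, time = 7
  J2 runs 2 units, time = 9
  J3 runs 2 units, time = 11
  J2 runs 2 units, time = 13
  J3 runs 2 units, time = 15
  J2 runs 2 units, time = 17
  J3 runs 2 units, time = 19
  J2 runs 1 units, time = 20
  J3 runs 1 units, time = 21
Finish times: [7, 20, 21]
Average turnaround = 48/3 = 16.0

16.0


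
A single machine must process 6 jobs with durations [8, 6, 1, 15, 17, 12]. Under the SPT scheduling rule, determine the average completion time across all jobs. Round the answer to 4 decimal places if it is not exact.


Sort jobs by processing time (SPT order): [1, 6, 8, 12, 15, 17]
Compute completion times sequentially:
  Job 1: processing = 1, completes at 1
  Job 2: processing = 6, completes at 7
  Job 3: processing = 8, completes at 15
  Job 4: processing = 12, completes at 27
  Job 5: processing = 15, completes at 42
  Job 6: processing = 17, completes at 59
Sum of completion times = 151
Average completion time = 151/6 = 25.1667

25.1667


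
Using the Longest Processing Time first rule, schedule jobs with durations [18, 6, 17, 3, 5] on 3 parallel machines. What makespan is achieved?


Sort jobs in decreasing order (LPT): [18, 17, 6, 5, 3]
Assign each job to the least loaded machine:
  Machine 1: jobs [18], load = 18
  Machine 2: jobs [17], load = 17
  Machine 3: jobs [6, 5, 3], load = 14
Makespan = max load = 18

18


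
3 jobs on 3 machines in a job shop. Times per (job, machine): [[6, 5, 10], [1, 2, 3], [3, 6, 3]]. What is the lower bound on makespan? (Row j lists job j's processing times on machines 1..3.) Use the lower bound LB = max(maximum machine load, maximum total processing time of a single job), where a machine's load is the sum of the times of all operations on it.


Machine loads:
  Machine 1: 6 + 1 + 3 = 10
  Machine 2: 5 + 2 + 6 = 13
  Machine 3: 10 + 3 + 3 = 16
Max machine load = 16
Job totals:
  Job 1: 21
  Job 2: 6
  Job 3: 12
Max job total = 21
Lower bound = max(16, 21) = 21

21


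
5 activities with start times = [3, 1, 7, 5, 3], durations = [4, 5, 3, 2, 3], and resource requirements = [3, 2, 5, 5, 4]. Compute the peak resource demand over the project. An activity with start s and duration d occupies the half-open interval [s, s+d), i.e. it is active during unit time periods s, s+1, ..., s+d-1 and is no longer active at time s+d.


Each activity i is active on [start_i, start_i + duration_i).
Compute total resource usage per time slot:
  t=0: active resources = [], total = 0
  t=1: active resources = [2], total = 2
  t=2: active resources = [2], total = 2
  t=3: active resources = [3, 2, 4], total = 9
  t=4: active resources = [3, 2, 4], total = 9
  t=5: active resources = [3, 2, 5, 4], total = 14
  t=6: active resources = [3, 5], total = 8
  t=7: active resources = [5], total = 5
  t=8: active resources = [5], total = 5
  t=9: active resources = [5], total = 5
Peak resource demand = 14

14


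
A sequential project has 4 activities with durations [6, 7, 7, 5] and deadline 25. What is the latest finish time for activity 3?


LF(activity 3) = deadline - sum of successor durations
Successors: activities 4 through 4 with durations [5]
Sum of successor durations = 5
LF = 25 - 5 = 20

20


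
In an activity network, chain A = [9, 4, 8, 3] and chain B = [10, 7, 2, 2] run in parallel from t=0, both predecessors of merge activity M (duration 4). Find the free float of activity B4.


ES(B4) = sum of predecessors on chain B = 19
EF(B4) = ES + duration = 19 + 2 = 21
Successor of B4 is M. ES(M) = max(sum(A), sum(B)) = max(24, 21) = 24
Free float = ES(successor) - EF(current) = 24 - 21 = 3

3


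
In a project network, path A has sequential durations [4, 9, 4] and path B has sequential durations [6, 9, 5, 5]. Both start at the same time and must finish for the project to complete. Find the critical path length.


Path A total = 4 + 9 + 4 = 17
Path B total = 6 + 9 + 5 + 5 = 25
Critical path = longest path = max(17, 25) = 25

25


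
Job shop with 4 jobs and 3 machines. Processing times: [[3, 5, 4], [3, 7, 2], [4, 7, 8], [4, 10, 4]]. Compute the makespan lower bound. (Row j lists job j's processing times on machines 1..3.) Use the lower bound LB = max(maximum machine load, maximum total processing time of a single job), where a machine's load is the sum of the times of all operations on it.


Machine loads:
  Machine 1: 3 + 3 + 4 + 4 = 14
  Machine 2: 5 + 7 + 7 + 10 = 29
  Machine 3: 4 + 2 + 8 + 4 = 18
Max machine load = 29
Job totals:
  Job 1: 12
  Job 2: 12
  Job 3: 19
  Job 4: 18
Max job total = 19
Lower bound = max(29, 19) = 29

29


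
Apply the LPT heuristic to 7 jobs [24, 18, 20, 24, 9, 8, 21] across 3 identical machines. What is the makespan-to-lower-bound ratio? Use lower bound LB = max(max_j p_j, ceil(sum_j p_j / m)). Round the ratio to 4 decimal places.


LPT order: [24, 24, 21, 20, 18, 9, 8]
Machine loads after assignment: [42, 41, 41]
LPT makespan = 42
Lower bound = max(max_job, ceil(total/3)) = max(24, 42) = 42
Ratio = 42 / 42 = 1.0

1.0


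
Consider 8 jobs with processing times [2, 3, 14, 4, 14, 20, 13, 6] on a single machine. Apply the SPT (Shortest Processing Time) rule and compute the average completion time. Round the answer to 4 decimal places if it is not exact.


Sort jobs by processing time (SPT order): [2, 3, 4, 6, 13, 14, 14, 20]
Compute completion times sequentially:
  Job 1: processing = 2, completes at 2
  Job 2: processing = 3, completes at 5
  Job 3: processing = 4, completes at 9
  Job 4: processing = 6, completes at 15
  Job 5: processing = 13, completes at 28
  Job 6: processing = 14, completes at 42
  Job 7: processing = 14, completes at 56
  Job 8: processing = 20, completes at 76
Sum of completion times = 233
Average completion time = 233/8 = 29.125

29.125


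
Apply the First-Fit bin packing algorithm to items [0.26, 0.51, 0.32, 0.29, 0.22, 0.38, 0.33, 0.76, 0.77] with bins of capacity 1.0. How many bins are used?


Place items sequentially using First-Fit:
  Item 0.26 -> new Bin 1
  Item 0.51 -> Bin 1 (now 0.77)
  Item 0.32 -> new Bin 2
  Item 0.29 -> Bin 2 (now 0.61)
  Item 0.22 -> Bin 1 (now 0.99)
  Item 0.38 -> Bin 2 (now 0.99)
  Item 0.33 -> new Bin 3
  Item 0.76 -> new Bin 4
  Item 0.77 -> new Bin 5
Total bins used = 5

5


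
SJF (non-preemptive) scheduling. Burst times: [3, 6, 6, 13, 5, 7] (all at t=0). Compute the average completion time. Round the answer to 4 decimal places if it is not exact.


SJF order (ascending): [3, 5, 6, 6, 7, 13]
Completion times:
  Job 1: burst=3, C=3
  Job 2: burst=5, C=8
  Job 3: burst=6, C=14
  Job 4: burst=6, C=20
  Job 5: burst=7, C=27
  Job 6: burst=13, C=40
Average completion = 112/6 = 18.6667

18.6667


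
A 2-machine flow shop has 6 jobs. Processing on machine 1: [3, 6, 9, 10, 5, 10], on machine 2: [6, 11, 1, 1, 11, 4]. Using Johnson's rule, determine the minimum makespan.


Apply Johnson's rule:
  Group 1 (a <= b): [(1, 3, 6), (5, 5, 11), (2, 6, 11)]
  Group 2 (a > b): [(6, 10, 4), (3, 9, 1), (4, 10, 1)]
Optimal job order: [1, 5, 2, 6, 3, 4]
Schedule:
  Job 1: M1 done at 3, M2 done at 9
  Job 5: M1 done at 8, M2 done at 20
  Job 2: M1 done at 14, M2 done at 31
  Job 6: M1 done at 24, M2 done at 35
  Job 3: M1 done at 33, M2 done at 36
  Job 4: M1 done at 43, M2 done at 44
Makespan = 44

44


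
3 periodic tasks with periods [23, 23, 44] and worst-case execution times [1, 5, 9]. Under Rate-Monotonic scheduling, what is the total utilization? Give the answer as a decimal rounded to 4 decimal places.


Compute individual utilizations (exact fractions):
  Task 1: C/T = 1/23 (approx. 0.0435)
  Task 2: C/T = 5/23 (approx. 0.2174)
  Task 3: C/T = 9/44 (approx. 0.2045)
Total utilization U = 1/23 + 5/23 + 9/44 = 471/1012
Rounded to 4 decimal places: U = 0.4654
RM (Liu & Layland) bound for 3 tasks = 0.779763; compare with U = 471/1012 (approx. 0.465415)
U <= bound, so schedulable by RM sufficient condition.

0.4654


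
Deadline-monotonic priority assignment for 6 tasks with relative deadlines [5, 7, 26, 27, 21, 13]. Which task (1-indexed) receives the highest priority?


Sort tasks by relative deadline (ascending):
  Task 1: deadline = 5
  Task 2: deadline = 7
  Task 6: deadline = 13
  Task 5: deadline = 21
  Task 3: deadline = 26
  Task 4: deadline = 27
Priority order (highest first): [1, 2, 6, 5, 3, 4]
Highest priority task = 1

1


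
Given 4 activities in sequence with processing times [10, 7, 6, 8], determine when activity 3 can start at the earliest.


Activity 3 starts after activities 1 through 2 complete.
Predecessor durations: [10, 7]
ES = 10 + 7 = 17

17


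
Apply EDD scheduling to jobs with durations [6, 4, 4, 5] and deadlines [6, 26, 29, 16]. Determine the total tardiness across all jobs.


Sort by due date (EDD order): [(6, 6), (5, 16), (4, 26), (4, 29)]
Compute completion times and tardiness:
  Job 1: p=6, d=6, C=6, tardiness=max(0,6-6)=0
  Job 2: p=5, d=16, C=11, tardiness=max(0,11-16)=0
  Job 3: p=4, d=26, C=15, tardiness=max(0,15-26)=0
  Job 4: p=4, d=29, C=19, tardiness=max(0,19-29)=0
Total tardiness = 0

0
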